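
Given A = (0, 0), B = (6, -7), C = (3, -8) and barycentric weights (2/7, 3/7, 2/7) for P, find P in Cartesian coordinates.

P = (2/7)·A + (3/7)·B + (2/7)·C.
x-coordinate: (2/7)·0 + (3/7)·6 + (2/7)·3 = 24/7.
y-coordinate: (2/7)·0 + (3/7)·(-7) + (2/7)·(-8) = -37/7.

(24/7, -37/7)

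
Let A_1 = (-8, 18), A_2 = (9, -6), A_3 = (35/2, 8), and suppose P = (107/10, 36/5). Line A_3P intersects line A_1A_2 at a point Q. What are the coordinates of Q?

Barycentric coordinates of P with respect to A_1A_2A_3: (1/5, 1/5, 3/5).
On side A_1A_2 the A_3-coordinate is zero; dropping P's A_3-weight 3/5 and renormalizing the remaining 1/5 : 1/5 gives weights 1/2, 1/2 on A_1, A_2.
Q = (1/2)·(-8, 18) + (1/2)·(9, -6) = (1/2, 6).

(1/2, 6)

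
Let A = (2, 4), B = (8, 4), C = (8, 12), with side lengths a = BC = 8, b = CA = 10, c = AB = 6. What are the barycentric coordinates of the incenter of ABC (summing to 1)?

(1/3, 5/12, 1/4)

The incenter has barycentric coordinates proportional to the opposite side lengths: (8 : 10 : 6).
Normalizing by 8+10+6 = 24 gives (1/3, 5/12, 1/4).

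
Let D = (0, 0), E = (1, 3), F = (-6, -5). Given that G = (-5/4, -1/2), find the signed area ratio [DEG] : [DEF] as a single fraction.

[DEF] = ½·(0·(3−(-5)) + 1·(-5−0) + (-6)·(0−3)) = ½·(0 − 5 + 18) = 13/2.
[DEG] = ½·(0·(3−(-1/2)) + 1·(-1/2−0) + (-5/4)·(0−3)) = ½·(0 − 1/2 + 15/4) = 13/8, so the ratio is (13/8)/(13/2) = 1/4.

1/4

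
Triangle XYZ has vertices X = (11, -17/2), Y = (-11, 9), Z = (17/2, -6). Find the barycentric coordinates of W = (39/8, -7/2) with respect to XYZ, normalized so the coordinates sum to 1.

(1/2, 1/4, 1/4)

Signed area of the reference triangle: [XYZ] = ½·(11·(9−(-6)) + (-11)·(-6−(-17/2)) + (17/2)·(-17/2−9)) = ½·(165 − 55/2 − 595/4) = -45/8.
[WYZ] = ½·((39/8)·(9−(-6)) + (-11)·(-6−(-7/2)) + (17/2)·(-7/2−9)) = ½·(585/8 + 55/2 − 425/4) = -45/16, so the X-coordinate is (-45/16)/(-45/8) = 1/2.
[XWZ] = ½·(11·(-7/2−(-6)) + (39/8)·(-6−(-17/2)) + (17/2)·(-17/2−(-7/2))) = ½·(55/2 + 195/16 − 85/2) = -45/32, so the Y-coordinate is 1/4.
[XYW] = ½·(11·(9−(-7/2)) + (-11)·(-7/2−(-17/2)) + (39/8)·(-17/2−9)) = ½·(275/2 − 55 − 1365/16) = -45/32, so the Z-coordinate is 1/4.
Check: 1/2 + 1/4 + 1/4 = 1.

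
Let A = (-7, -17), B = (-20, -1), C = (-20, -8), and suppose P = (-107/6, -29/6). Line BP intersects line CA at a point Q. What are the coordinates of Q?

(-27/2, -25/2)

Barycentric coordinates of P with respect to ABC: (1/6, 2/3, 1/6).
On side CA the B-coordinate is zero; dropping P's B-weight 2/3 and renormalizing the remaining 1/6 : 1/6 gives weights 1/2, 1/2 on C, A.
Q = (1/2)·(-20, -8) + (1/2)·(-7, -17) = (-27/2, -25/2).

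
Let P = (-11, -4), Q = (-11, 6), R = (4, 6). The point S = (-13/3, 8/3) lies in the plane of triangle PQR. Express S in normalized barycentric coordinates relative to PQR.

(1/3, 2/9, 4/9)

Signed area of the reference triangle: [PQR] = ½·((-11)·(6−6) + (-11)·(6−(-4)) + 4·(-4−6)) = ½·(0 − 110 − 40) = -75.
[SQR] = ½·((-13/3)·(6−6) + (-11)·(6−(8/3)) + 4·(8/3−6)) = ½·(0 − 110/3 − 40/3) = -25, so the P-coordinate is (-25)/(-75) = 1/3.
[PSR] = ½·((-11)·(8/3−6) + (-13/3)·(6−(-4)) + 4·(-4−(8/3))) = ½·(110/3 − 130/3 − 80/3) = -50/3, so the Q-coordinate is 2/9.
[PQS] = ½·((-11)·(6−(8/3)) + (-11)·(8/3−(-4)) + (-13/3)·(-4−6)) = ½·(-110/3 − 220/3 + 130/3) = -100/3, so the R-coordinate is 4/9.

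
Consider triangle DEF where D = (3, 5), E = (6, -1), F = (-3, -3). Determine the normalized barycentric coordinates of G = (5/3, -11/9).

Signed area of the reference triangle: [DEF] = ½·(3·(-1−(-3)) + 6·(-3−5) + (-3)·(5−(-1))) = ½·(6 − 48 − 18) = -30.
[GEF] = ½·((5/3)·(-1−(-3)) + 6·(-3−(-11/9)) + (-3)·(-11/9−(-1))) = ½·(10/3 − 32/3 + 2/3) = -10/3, so the D-coordinate is (-10/3)/(-30) = 1/9.
[DGF] = ½·(3·(-11/9−(-3)) + (5/3)·(-3−5) + (-3)·(5−(-11/9))) = ½·(16/3 − 40/3 − 56/3) = -40/3, so the E-coordinate is 4/9.
[DEG] = ½·(3·(-1−(-11/9)) + 6·(-11/9−5) + (5/3)·(5−(-1))) = ½·(2/3 − 112/3 + 10) = -40/3, so the F-coordinate is 4/9.
Check: 1/9 + 4/9 + 4/9 = 1.

(1/9, 4/9, 4/9)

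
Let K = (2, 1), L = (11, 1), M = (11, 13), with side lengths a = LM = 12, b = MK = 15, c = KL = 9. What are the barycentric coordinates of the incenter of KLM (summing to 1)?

The incenter has barycentric coordinates proportional to the opposite side lengths: (12 : 15 : 9).
Normalizing by 12+15+9 = 36 gives (1/3, 5/12, 1/4).

(1/3, 5/12, 1/4)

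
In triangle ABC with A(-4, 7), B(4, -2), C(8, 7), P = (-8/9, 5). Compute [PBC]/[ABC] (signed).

2/3

[ABC] = ½·((-4)·(-2−7) + 4·(7−7) + 8·(7−(-2))) = ½·(36 + 0 + 72) = 54.
[PBC] = ½·((-8/9)·(-2−7) + 4·(7−5) + 8·(5−(-2))) = ½·(8 + 8 + 56) = 36, so the ratio is 36/54 = 2/3.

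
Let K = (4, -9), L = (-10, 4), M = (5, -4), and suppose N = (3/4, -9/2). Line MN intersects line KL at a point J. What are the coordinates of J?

(-2/3, -14/3)

Barycentric coordinates of N with respect to KLM: (1/2, 1/4, 1/4).
On side KL the M-coordinate is zero; dropping N's M-weight 1/4 and renormalizing the remaining 1/2 : 1/4 gives weights 2/3, 1/3 on K, L.
J = (2/3)·(4, -9) + (1/3)·(-10, 4) = (-2/3, -14/3).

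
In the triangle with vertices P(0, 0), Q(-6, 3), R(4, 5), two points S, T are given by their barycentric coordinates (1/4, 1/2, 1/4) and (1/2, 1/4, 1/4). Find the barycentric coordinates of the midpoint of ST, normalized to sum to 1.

Since both coordinate triples sum to 1, the midpoint's barycentrics are the componentwise average.
(1/4+1/2)/2 = 3/8; similarly 3/8 and 1/4.

(3/8, 3/8, 1/4)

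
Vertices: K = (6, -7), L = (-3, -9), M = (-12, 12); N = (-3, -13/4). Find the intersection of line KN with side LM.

Barycentric coordinates of N with respect to KLM: (1/4, 1/2, 1/4).
On side LM the K-coordinate is zero; dropping N's K-weight 1/4 and renormalizing the remaining 1/2 : 1/4 gives weights 2/3, 1/3 on L, M.
J = (2/3)·(-3, -9) + (1/3)·(-12, 12) = (-6, -2).

(-6, -2)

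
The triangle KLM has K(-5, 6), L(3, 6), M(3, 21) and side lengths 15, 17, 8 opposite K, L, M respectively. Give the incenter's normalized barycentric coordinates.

(3/8, 17/40, 1/5)

The incenter has barycentric coordinates proportional to the opposite side lengths: (15 : 17 : 8).
Normalizing by 15+17+8 = 40 gives (3/8, 17/40, 1/5).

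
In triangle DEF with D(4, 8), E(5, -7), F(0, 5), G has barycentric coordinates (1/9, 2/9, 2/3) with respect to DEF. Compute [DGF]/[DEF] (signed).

2/9

The signed ratio [DGF]/[DEF] equals the barycentric coordinate of G at vertex E, which is 2/9.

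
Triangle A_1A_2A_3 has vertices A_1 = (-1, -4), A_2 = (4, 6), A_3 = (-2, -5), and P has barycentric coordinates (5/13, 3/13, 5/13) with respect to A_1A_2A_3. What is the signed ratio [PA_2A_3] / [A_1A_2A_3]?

The signed ratio [PA_2A_3]/[A_1A_2A_3] equals the barycentric coordinate of P at vertex A_1, which is 5/13.

5/13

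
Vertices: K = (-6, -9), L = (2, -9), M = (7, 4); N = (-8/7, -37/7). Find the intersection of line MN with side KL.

(-22/5, -9)

Barycentric coordinates of N with respect to KLM: (4/7, 1/7, 2/7).
On side KL the M-coordinate is zero; dropping N's M-weight 2/7 and renormalizing the remaining 4/7 : 1/7 gives weights 4/5, 1/5 on K, L.
J = (4/5)·(-6, -9) + (1/5)·(2, -9) = (-22/5, -9).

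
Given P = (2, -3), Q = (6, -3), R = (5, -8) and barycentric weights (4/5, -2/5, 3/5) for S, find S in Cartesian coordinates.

(11/5, -6)

S = (4/5)·P + (-2/5)·Q + (3/5)·R.
x-coordinate: (4/5)·2 + (-2/5)·6 + (3/5)·5 = 11/5.
y-coordinate: (4/5)·(-3) + (-2/5)·(-3) + (3/5)·(-8) = -6.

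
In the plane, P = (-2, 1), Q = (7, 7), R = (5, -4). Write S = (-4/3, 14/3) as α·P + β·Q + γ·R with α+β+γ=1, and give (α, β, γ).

Signed area of the reference triangle: [PQR] = ½·((-2)·(7−(-4)) + 7·(-4−1) + 5·(1−7)) = ½·(-22 − 35 − 30) = -87/2.
[SQR] = ½·((-4/3)·(7−(-4)) + 7·(-4−(14/3)) + 5·(14/3−7)) = ½·(-44/3 − 182/3 − 35/3) = -87/2, so the P-coordinate is (-87/2)/(-87/2) = 1.
[PSR] = ½·((-2)·(14/3−(-4)) + (-4/3)·(-4−1) + 5·(1−(14/3))) = ½·(-52/3 + 20/3 − 55/3) = -29/2, so the Q-coordinate is 1/3.
[PQS] = ½·((-2)·(7−(14/3)) + 7·(14/3−1) + (-4/3)·(1−7)) = ½·(-14/3 + 77/3 + 8) = 29/2, so the R-coordinate is -1/3.

(1, 1/3, -1/3)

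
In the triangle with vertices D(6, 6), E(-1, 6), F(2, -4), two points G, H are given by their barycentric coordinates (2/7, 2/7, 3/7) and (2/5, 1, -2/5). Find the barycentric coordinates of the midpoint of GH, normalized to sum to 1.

(12/35, 9/14, 1/70)

Since both coordinate triples sum to 1, the midpoint's barycentrics are the componentwise average.
(2/7+2/5)/2 = 12/35; similarly 9/14 and 1/70.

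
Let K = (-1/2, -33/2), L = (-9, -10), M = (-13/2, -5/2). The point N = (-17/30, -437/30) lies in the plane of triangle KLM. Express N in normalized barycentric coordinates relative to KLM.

(14/15, -2/15, 1/5)

Signed area of the reference triangle: [KLM] = ½·((-1/2)·(-10−(-5/2)) + (-9)·(-5/2−(-33/2)) + (-13/2)·(-33/2−(-10))) = ½·(15/4 − 126 + 169/4) = -40.
[NLM] = ½·((-17/30)·(-10−(-5/2)) + (-9)·(-5/2−(-437/30)) + (-13/2)·(-437/30−(-10))) = ½·(17/4 − 543/5 + 1781/60) = -112/3, so the K-coordinate is (-112/3)/(-40) = 14/15.
[KNM] = ½·((-1/2)·(-437/30−(-5/2)) + (-17/30)·(-5/2−(-33/2)) + (-13/2)·(-33/2−(-437/30))) = ½·(181/30 − 119/15 + 377/30) = 16/3, so the L-coordinate is -2/15.
[KLN] = ½·((-1/2)·(-10−(-437/30)) + (-9)·(-437/30−(-33/2)) + (-17/30)·(-33/2−(-10))) = ½·(-137/60 − 87/5 + 221/60) = -8, so the M-coordinate is 1/5.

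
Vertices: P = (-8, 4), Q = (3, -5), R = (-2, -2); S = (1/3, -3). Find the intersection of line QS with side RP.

(-5, 1)

Barycentric coordinates of S with respect to PQR: (1/6, 2/3, 1/6).
On side RP the Q-coordinate is zero; dropping S's Q-weight 2/3 and renormalizing the remaining 1/6 : 1/6 gives weights 1/2, 1/2 on R, P.
T = (1/2)·(-2, -2) + (1/2)·(-8, 4) = (-5, 1).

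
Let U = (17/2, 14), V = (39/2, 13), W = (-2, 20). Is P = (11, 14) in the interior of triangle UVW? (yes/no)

Barycentric coordinates of P: (76/111, 10/37, 5/111).
The three coordinates are positive, positive, positive; a point is interior exactly when all three are positive.

yes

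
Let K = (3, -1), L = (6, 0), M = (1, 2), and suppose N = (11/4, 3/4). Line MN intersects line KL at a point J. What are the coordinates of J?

Barycentric coordinates of N with respect to KLM: (1/4, 1/4, 1/2).
On side KL the M-coordinate is zero; dropping N's M-weight 1/2 and renormalizing the remaining 1/4 : 1/4 gives weights 1/2, 1/2 on K, L.
J = (1/2)·(3, -1) + (1/2)·(6, 0) = (9/2, -1/2).

(9/2, -1/2)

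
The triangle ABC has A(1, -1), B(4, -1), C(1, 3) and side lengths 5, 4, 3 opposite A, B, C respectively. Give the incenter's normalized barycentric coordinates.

The incenter has barycentric coordinates proportional to the opposite side lengths: (5 : 4 : 3).
Normalizing by 5+4+3 = 12 gives (5/12, 1/3, 1/4).

(5/12, 1/3, 1/4)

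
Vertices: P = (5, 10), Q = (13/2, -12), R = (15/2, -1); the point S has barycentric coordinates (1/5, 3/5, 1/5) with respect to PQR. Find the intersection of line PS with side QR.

Line PS meets QR where the P-coordinate vanishes; zeroing S's P-weight and renormalizing leaves Q, R-weights 3/5 : 1/5 → (3/4, 1/4).
So T = (3/4)·Q + (1/4)·R = (27/4, -37/4).

(27/4, -37/4)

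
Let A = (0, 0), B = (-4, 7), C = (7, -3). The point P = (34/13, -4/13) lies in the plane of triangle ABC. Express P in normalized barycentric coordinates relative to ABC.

(5/13, 2/13, 6/13)

Signed area of the reference triangle: [ABC] = ½·(0·(7−(-3)) + (-4)·(-3−0) + 7·(0−7)) = ½·(0 + 12 − 49) = -37/2.
[PBC] = ½·((34/13)·(7−(-3)) + (-4)·(-3−(-4/13)) + 7·(-4/13−7)) = ½·(340/13 + 140/13 − 665/13) = -185/26, so the A-coordinate is (-185/26)/(-37/2) = 5/13.
[APC] = ½·(0·(-4/13−(-3)) + (34/13)·(-3−0) + 7·(0−(-4/13))) = ½·(0 − 102/13 + 28/13) = -37/13, so the B-coordinate is 2/13.
[ABP] = ½·(0·(7−(-4/13)) + (-4)·(-4/13−0) + (34/13)·(0−7)) = ½·(0 + 16/13 − 238/13) = -111/13, so the C-coordinate is 6/13.
Check: 5/13 + 2/13 + 6/13 = 1.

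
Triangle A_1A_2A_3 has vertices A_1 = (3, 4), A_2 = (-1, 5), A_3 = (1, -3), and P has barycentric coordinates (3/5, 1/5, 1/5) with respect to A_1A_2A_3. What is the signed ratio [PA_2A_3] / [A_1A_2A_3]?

3/5

The signed ratio [PA_2A_3]/[A_1A_2A_3] equals the barycentric coordinate of P at vertex A_1, which is 3/5.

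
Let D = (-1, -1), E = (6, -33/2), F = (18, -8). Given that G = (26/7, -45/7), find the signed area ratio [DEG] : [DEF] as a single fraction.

[DEF] = ½·((-1)·(-33/2−(-8)) + 6·(-8−(-1)) + 18·(-1−(-33/2))) = ½·(17/2 − 42 + 279) = 491/4.
[DEG] = ½·((-1)·(-33/2−(-45/7)) + 6·(-45/7−(-1)) + (26/7)·(-1−(-33/2))) = ½·(141/14 − 228/7 + 403/7) = 491/28, so the ratio is (491/28)/(491/4) = 1/7.

1/7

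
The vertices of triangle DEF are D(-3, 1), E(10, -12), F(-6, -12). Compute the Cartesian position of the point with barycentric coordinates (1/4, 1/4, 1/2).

G = (1/4)·D + (1/4)·E + (1/2)·F.
x-coordinate: (1/4)·(-3) + (1/4)·10 + (1/2)·(-6) = -5/4.
y-coordinate: (1/4)·1 + (1/4)·(-12) + (1/2)·(-12) = -35/4.

(-5/4, -35/4)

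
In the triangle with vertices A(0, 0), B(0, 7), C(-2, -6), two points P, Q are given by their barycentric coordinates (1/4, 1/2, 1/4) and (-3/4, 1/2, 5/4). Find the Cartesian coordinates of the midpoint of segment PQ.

(-3/2, -1)

Barycentric coordinates of the midpoint are the average: (-1/4, 1/2, 3/4).
Converting: (-1/4)·A + (1/2)·B + (3/4)·C = (-3/2, -1).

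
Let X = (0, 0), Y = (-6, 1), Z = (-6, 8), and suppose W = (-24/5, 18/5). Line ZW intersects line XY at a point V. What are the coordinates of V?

Barycentric coordinates of W with respect to XYZ: (1/5, 2/5, 2/5).
On side XY the Z-coordinate is zero; dropping W's Z-weight 2/5 and renormalizing the remaining 1/5 : 2/5 gives weights 1/3, 2/3 on X, Y.
V = (1/3)·(0, 0) + (2/3)·(-6, 1) = (-4, 2/3).

(-4, 2/3)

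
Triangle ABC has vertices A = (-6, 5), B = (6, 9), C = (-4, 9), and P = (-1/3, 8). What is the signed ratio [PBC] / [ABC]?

[ABC] = ½·((-6)·(9−9) + 6·(9−5) + (-4)·(5−9)) = ½·(0 + 24 + 16) = 20.
[PBC] = ½·((-1/3)·(9−9) + 6·(9−8) + (-4)·(8−9)) = ½·(0 + 6 + 4) = 5, so the ratio is 5/20 = 1/4.

1/4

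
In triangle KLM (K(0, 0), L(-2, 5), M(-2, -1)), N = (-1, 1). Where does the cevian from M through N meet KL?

(-2/3, 5/3)

Barycentric coordinates of N with respect to KLM: (1/2, 1/4, 1/4).
On side KL the M-coordinate is zero; dropping N's M-weight 1/4 and renormalizing the remaining 1/2 : 1/4 gives weights 2/3, 1/3 on K, L.
J = (2/3)·(0, 0) + (1/3)·(-2, 5) = (-2/3, 5/3).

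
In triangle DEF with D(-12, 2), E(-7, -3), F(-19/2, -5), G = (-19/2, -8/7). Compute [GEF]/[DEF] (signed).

[DEF] = ½·((-12)·(-3−(-5)) + (-7)·(-5−2) + (-19/2)·(2−(-3))) = ½·(-24 + 49 − 95/2) = -45/4.
[GEF] = ½·((-19/2)·(-3−(-5)) + (-7)·(-5−(-8/7)) + (-19/2)·(-8/7−(-3))) = ½·(-19 + 27 − 247/14) = -135/28, so the ratio is (-135/28)/(-45/4) = 3/7.

3/7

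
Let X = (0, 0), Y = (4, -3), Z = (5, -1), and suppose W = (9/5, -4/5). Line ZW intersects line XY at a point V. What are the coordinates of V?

Barycentric coordinates of W with respect to XYZ: (3/5, 1/5, 1/5).
On side XY the Z-coordinate is zero; dropping W's Z-weight 1/5 and renormalizing the remaining 3/5 : 1/5 gives weights 3/4, 1/4 on X, Y.
V = (3/4)·(0, 0) + (1/4)·(4, -3) = (1, -3/4).

(1, -3/4)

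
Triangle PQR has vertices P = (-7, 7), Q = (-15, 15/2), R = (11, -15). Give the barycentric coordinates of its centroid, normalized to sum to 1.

The centroid is the average of the vertices, so each weight is 1/3.

(1/3, 1/3, 1/3)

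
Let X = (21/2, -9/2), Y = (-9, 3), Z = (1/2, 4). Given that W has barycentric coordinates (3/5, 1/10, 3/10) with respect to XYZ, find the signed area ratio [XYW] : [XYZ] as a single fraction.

3/10

The signed ratio [XYW]/[XYZ] equals the barycentric coordinate of W at vertex Z, which is 3/10.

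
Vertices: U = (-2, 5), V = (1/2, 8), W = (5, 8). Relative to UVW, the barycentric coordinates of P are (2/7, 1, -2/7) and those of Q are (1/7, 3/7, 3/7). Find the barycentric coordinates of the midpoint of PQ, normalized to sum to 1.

(3/14, 5/7, 1/14)

Since both coordinate triples sum to 1, the midpoint's barycentrics are the componentwise average.
(2/7+1/7)/2 = 3/14; similarly 5/7 and 1/14.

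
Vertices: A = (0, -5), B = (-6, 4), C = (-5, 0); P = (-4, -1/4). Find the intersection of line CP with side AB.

Barycentric coordinates of P with respect to ABC: (1/4, 1/4, 1/2).
On side AB the C-coordinate is zero; dropping P's C-weight 1/2 and renormalizing the remaining 1/4 : 1/4 gives weights 1/2, 1/2 on A, B.
Q = (1/2)·(0, -5) + (1/2)·(-6, 4) = (-3, -1/2).

(-3, -1/2)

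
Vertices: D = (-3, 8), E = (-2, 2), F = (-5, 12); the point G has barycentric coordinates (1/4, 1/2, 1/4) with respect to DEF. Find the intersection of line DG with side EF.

Line DG meets EF where the D-coordinate vanishes; zeroing G's D-weight and renormalizing leaves E, F-weights 1/2 : 1/4 → (2/3, 1/3).
So H = (2/3)·E + (1/3)·F = (-3, 16/3).

(-3, 16/3)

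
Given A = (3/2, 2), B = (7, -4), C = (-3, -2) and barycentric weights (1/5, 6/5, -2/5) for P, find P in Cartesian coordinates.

(99/10, -18/5)

P = (1/5)·A + (6/5)·B + (-2/5)·C.
x-coordinate: (1/5)·(3/2) + (6/5)·7 + (-2/5)·(-3) = 99/10.
y-coordinate: (1/5)·2 + (6/5)·(-4) + (-2/5)·(-2) = -18/5.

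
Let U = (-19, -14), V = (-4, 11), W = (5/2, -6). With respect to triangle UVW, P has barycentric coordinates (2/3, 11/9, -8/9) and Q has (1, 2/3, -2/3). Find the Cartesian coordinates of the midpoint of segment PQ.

Barycentric coordinates of the midpoint are the average: (5/6, 17/18, -7/9).
Converting: (5/6)·U + (17/18)·V + (-7/9)·W = (-194/9, 61/18).

(-194/9, 61/18)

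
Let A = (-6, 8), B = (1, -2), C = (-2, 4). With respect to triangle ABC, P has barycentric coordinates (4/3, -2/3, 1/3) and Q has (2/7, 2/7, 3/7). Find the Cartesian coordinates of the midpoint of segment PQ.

(-122/21, 176/21)

Barycentric coordinates of the midpoint are the average: (17/21, -4/21, 8/21).
Converting: (17/21)·A + (-4/21)·B + (8/21)·C = (-122/21, 176/21).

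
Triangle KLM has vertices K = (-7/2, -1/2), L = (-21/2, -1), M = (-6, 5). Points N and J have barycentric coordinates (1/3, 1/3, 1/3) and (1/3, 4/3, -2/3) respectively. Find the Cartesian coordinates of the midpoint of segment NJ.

Barycentric coordinates of the midpoint are the average: (1/3, 5/6, -1/6).
Converting: (1/3)·K + (5/6)·L + (-1/6)·M = (-107/12, -11/6).

(-107/12, -11/6)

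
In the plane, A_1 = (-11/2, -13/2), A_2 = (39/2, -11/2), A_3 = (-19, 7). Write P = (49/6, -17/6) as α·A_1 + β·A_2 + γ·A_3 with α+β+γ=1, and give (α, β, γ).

(1/9, 2/3, 2/9)

Signed area of the reference triangle: [A_1A_2A_3] = ½·((-11/2)·(-11/2−7) + (39/2)·(7−(-13/2)) + (-19)·(-13/2−(-11/2))) = ½·(275/4 + 1053/4 + 19) = 351/2.
[PA_2A_3] = ½·((49/6)·(-11/2−7) + (39/2)·(7−(-17/6)) + (-19)·(-17/6−(-11/2))) = ½·(-1225/12 + 767/4 − 152/3) = 39/2, so the A_1-coordinate is (39/2)/(351/2) = 1/9.
[A_1PA_3] = ½·((-11/2)·(-17/6−7) + (49/6)·(7−(-13/2)) + (-19)·(-13/2−(-17/6))) = ½·(649/12 + 441/4 + 209/3) = 117, so the A_2-coordinate is 2/3.
[A_1A_2P] = ½·((-11/2)·(-11/2−(-17/6)) + (39/2)·(-17/6−(-13/2)) + (49/6)·(-13/2−(-11/2))) = ½·(44/3 + 143/2 − 49/6) = 39, so the A_3-coordinate is 2/9.
Check: 1/9 + 2/3 + 2/9 = 1.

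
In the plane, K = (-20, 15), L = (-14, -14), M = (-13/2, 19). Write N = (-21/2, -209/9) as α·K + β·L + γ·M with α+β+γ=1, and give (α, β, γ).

Signed area of the reference triangle: [KLM] = ½·((-20)·(-14−19) + (-14)·(19−15) + (-13/2)·(15−(-14))) = ½·(660 − 56 − 377/2) = 831/4.
[NLM] = ½·((-21/2)·(-14−19) + (-14)·(19−(-209/9)) + (-13/2)·(-209/9−(-14))) = ½·(693/2 − 5320/9 + 1079/18) = -277/3, so the K-coordinate is (-277/3)/(831/4) = -4/9.
[KNM] = ½·((-20)·(-209/9−19) + (-21/2)·(19−15) + (-13/2)·(15−(-209/9))) = ½·(7600/9 − 42 − 2236/9) = 277, so the L-coordinate is 4/3.
[KLN] = ½·((-20)·(-14−(-209/9)) + (-14)·(-209/9−15) + (-21/2)·(15−(-14))) = ½·(-1660/9 + 4816/9 − 609/2) = 277/12, so the M-coordinate is 1/9.

(-4/9, 4/3, 1/9)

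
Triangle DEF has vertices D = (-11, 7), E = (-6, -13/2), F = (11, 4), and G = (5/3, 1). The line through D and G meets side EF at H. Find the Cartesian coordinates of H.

Barycentric coordinates of G with respect to DEF: (1/6, 1/3, 1/2).
On side EF the D-coordinate is zero; dropping G's D-weight 1/6 and renormalizing the remaining 1/3 : 1/2 gives weights 2/5, 3/5 on E, F.
H = (2/5)·(-6, -13/2) + (3/5)·(11, 4) = (21/5, -1/5).

(21/5, -1/5)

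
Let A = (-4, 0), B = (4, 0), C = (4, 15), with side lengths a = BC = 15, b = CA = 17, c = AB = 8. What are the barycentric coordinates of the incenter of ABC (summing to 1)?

(3/8, 17/40, 1/5)

The incenter has barycentric coordinates proportional to the opposite side lengths: (15 : 17 : 8).
Normalizing by 15+17+8 = 40 gives (3/8, 17/40, 1/5).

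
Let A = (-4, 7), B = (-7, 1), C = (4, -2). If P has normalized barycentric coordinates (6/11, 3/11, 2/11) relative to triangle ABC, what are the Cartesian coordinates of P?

P = (6/11)·A + (3/11)·B + (2/11)·C.
x-coordinate: (6/11)·(-4) + (3/11)·(-7) + (2/11)·4 = -37/11.
y-coordinate: (6/11)·7 + (3/11)·1 + (2/11)·(-2) = 41/11.

(-37/11, 41/11)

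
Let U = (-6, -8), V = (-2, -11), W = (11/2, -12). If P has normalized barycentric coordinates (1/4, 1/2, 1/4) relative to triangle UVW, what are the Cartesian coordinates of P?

P = (1/4)·U + (1/2)·V + (1/4)·W.
x-coordinate: (1/4)·(-6) + (1/2)·(-2) + (1/4)·(11/2) = -9/8.
y-coordinate: (1/4)·(-8) + (1/2)·(-11) + (1/4)·(-12) = -21/2.

(-9/8, -21/2)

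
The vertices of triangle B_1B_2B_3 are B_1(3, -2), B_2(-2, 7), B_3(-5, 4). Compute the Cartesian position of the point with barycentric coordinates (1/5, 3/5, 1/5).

M = (1/5)·B_1 + (3/5)·B_2 + (1/5)·B_3.
x-coordinate: (1/5)·3 + (3/5)·(-2) + (1/5)·(-5) = -8/5.
y-coordinate: (1/5)·(-2) + (3/5)·7 + (1/5)·4 = 23/5.

(-8/5, 23/5)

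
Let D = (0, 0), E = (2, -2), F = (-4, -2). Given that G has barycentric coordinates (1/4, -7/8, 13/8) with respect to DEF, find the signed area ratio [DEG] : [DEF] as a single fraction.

The signed ratio [DEG]/[DEF] equals the barycentric coordinate of G at vertex F, which is 13/8.

13/8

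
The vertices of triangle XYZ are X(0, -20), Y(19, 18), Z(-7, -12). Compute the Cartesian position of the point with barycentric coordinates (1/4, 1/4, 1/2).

W = (1/4)·X + (1/4)·Y + (1/2)·Z.
x-coordinate: (1/4)·0 + (1/4)·19 + (1/2)·(-7) = 5/4.
y-coordinate: (1/4)·(-20) + (1/4)·18 + (1/2)·(-12) = -13/2.

(5/4, -13/2)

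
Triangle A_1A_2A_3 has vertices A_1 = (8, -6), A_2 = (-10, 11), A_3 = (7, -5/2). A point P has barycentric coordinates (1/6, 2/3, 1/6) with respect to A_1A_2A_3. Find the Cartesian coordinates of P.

P = (1/6)·A_1 + (2/3)·A_2 + (1/6)·A_3.
x-coordinate: (1/6)·8 + (2/3)·(-10) + (1/6)·7 = -25/6.
y-coordinate: (1/6)·(-6) + (2/3)·11 + (1/6)·(-5/2) = 71/12.

(-25/6, 71/12)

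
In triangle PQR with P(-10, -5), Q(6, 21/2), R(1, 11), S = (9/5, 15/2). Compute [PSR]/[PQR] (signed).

3/5

[PQR] = ½·((-10)·(21/2−11) + 6·(11−(-5)) + 1·(-5−(21/2))) = ½·(5 + 96 − 31/2) = 171/4.
[PSR] = ½·((-10)·(15/2−11) + (9/5)·(11−(-5)) + 1·(-5−(15/2))) = ½·(35 + 144/5 − 25/2) = 513/20, so the ratio is (513/20)/(171/4) = 3/5.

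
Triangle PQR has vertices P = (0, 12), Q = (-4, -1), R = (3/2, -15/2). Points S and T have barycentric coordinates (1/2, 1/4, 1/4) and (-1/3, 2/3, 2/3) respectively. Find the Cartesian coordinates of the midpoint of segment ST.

Barycentric coordinates of the midpoint are the average: (1/12, 11/24, 11/24).
Converting: (1/12)·P + (11/24)·Q + (11/24)·R = (-55/48, -139/48).

(-55/48, -139/48)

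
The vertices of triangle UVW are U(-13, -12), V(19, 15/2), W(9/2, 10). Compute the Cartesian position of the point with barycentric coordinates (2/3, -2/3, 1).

P = (2/3)·U + (-2/3)·V + 1·W.
x-coordinate: (2/3)·(-13) + (-2/3)·19 + 1·(9/2) = -101/6.
y-coordinate: (2/3)·(-12) + (-2/3)·(15/2) + 1·10 = -3.

(-101/6, -3)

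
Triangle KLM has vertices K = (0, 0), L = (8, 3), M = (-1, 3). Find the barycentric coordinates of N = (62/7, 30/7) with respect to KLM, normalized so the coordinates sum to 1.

(-3/7, 8/7, 2/7)

Signed area of the reference triangle: [KLM] = ½·(0·(3−3) + 8·(3−0) + (-1)·(0−3)) = ½·(0 + 24 + 3) = 27/2.
[NLM] = ½·((62/7)·(3−3) + 8·(3−(30/7)) + (-1)·(30/7−3)) = ½·(0 − 72/7 − 9/7) = -81/14, so the K-coordinate is (-81/14)/(27/2) = -3/7.
[KNM] = ½·(0·(30/7−3) + (62/7)·(3−0) + (-1)·(0−(30/7))) = ½·(0 + 186/7 + 30/7) = 108/7, so the L-coordinate is 8/7.
[KLN] = ½·(0·(3−(30/7)) + 8·(30/7−0) + (62/7)·(0−3)) = ½·(0 + 240/7 − 186/7) = 27/7, so the M-coordinate is 2/7.
Check: -3/7 + 8/7 + 2/7 = 1.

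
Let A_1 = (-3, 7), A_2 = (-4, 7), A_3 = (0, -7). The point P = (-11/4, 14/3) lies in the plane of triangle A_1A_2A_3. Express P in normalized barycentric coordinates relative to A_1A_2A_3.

Signed area of the reference triangle: [A_1A_2A_3] = ½·((-3)·(7−(-7)) + (-4)·(-7−7) + 0·(7−7)) = ½·(-42 + 56 + 0) = 7.
[PA_2A_3] = ½·((-11/4)·(7−(-7)) + (-4)·(-7−(14/3)) + 0·(14/3−7)) = ½·(-77/2 + 140/3 + 0) = 49/12, so the A_1-coordinate is (49/12)/7 = 7/12.
[A_1PA_3] = ½·((-3)·(14/3−(-7)) + (-11/4)·(-7−7) + 0·(7−(14/3))) = ½·(-35 + 77/2 + 0) = 7/4, so the A_2-coordinate is 1/4.
[A_1A_2P] = ½·((-3)·(7−(14/3)) + (-4)·(14/3−7) + (-11/4)·(7−7)) = ½·(-7 + 28/3 + 0) = 7/6, so the A_3-coordinate is 1/6.
Check: 7/12 + 1/4 + 1/6 = 1.

(7/12, 1/4, 1/6)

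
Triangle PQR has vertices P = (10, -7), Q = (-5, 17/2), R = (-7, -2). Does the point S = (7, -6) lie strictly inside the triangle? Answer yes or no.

Barycentric coordinates of S: (310/377, 4/377, 63/377).
The three coordinates are positive, positive, positive; a point is interior exactly when all three are positive.

yes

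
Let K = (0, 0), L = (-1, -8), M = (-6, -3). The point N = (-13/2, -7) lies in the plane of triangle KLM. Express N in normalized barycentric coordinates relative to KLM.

(-1/2, 1/2, 1)

Signed area of the reference triangle: [KLM] = ½·(0·(-8−(-3)) + (-1)·(-3−0) + (-6)·(0−(-8))) = ½·(0 + 3 − 48) = -45/2.
[NLM] = ½·((-13/2)·(-8−(-3)) + (-1)·(-3−(-7)) + (-6)·(-7−(-8))) = ½·(65/2 − 4 − 6) = 45/4, so the K-coordinate is (45/4)/(-45/2) = -1/2.
[KNM] = ½·(0·(-7−(-3)) + (-13/2)·(-3−0) + (-6)·(0−(-7))) = ½·(0 + 39/2 − 42) = -45/4, so the L-coordinate is 1/2.
[KLN] = ½·(0·(-8−(-7)) + (-1)·(-7−0) + (-13/2)·(0−(-8))) = ½·(0 + 7 − 52) = -45/2, so the M-coordinate is 1.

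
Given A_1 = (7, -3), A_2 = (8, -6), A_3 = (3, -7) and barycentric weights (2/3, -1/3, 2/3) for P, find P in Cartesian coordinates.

P = (2/3)·A_1 + (-1/3)·A_2 + (2/3)·A_3.
x-coordinate: (2/3)·7 + (-1/3)·8 + (2/3)·3 = 4.
y-coordinate: (2/3)·(-3) + (-1/3)·(-6) + (2/3)·(-7) = -14/3.

(4, -14/3)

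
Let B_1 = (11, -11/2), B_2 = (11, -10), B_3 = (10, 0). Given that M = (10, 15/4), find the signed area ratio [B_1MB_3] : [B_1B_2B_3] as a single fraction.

[B_1B_2B_3] = ½·(11·(-10−0) + 11·(0−(-11/2)) + 10·(-11/2−(-10))) = ½·(-110 + 121/2 + 45) = -9/4.
[B_1MB_3] = ½·(11·(15/4−0) + 10·(0−(-11/2)) + 10·(-11/2−(15/4))) = ½·(165/4 + 55 − 185/2) = 15/8, so the ratio is (15/8)/(-9/4) = -5/6.

-5/6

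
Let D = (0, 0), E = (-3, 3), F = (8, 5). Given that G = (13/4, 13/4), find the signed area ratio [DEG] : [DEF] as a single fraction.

[DEF] = ½·(0·(3−5) + (-3)·(5−0) + 8·(0−3)) = ½·(0 − 15 − 24) = -39/2.
[DEG] = ½·(0·(3−(13/4)) + (-3)·(13/4−0) + (13/4)·(0−3)) = ½·(0 − 39/4 − 39/4) = -39/4, so the ratio is (-39/4)/(-39/2) = 1/2.

1/2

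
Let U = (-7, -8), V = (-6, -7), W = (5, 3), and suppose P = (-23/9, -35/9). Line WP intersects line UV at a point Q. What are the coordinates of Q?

Barycentric coordinates of P with respect to UVW: (2/9, 4/9, 1/3).
On side UV the W-coordinate is zero; dropping P's W-weight 1/3 and renormalizing the remaining 2/9 : 4/9 gives weights 1/3, 2/3 on U, V.
Q = (1/3)·(-7, -8) + (2/3)·(-6, -7) = (-19/3, -22/3).

(-19/3, -22/3)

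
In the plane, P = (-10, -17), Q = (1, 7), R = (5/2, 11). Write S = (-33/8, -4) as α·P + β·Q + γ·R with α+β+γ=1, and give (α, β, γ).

(1/2, 1/4, 1/4)

Signed area of the reference triangle: [PQR] = ½·((-10)·(7−11) + 1·(11−(-17)) + (5/2)·(-17−7)) = ½·(40 + 28 − 60) = 4.
[SQR] = ½·((-33/8)·(7−11) + 1·(11−(-4)) + (5/2)·(-4−7)) = ½·(33/2 + 15 − 55/2) = 2, so the P-coordinate is 2/4 = 1/2.
[PSR] = ½·((-10)·(-4−11) + (-33/8)·(11−(-17)) + (5/2)·(-17−(-4))) = ½·(150 − 231/2 − 65/2) = 1, so the Q-coordinate is 1/4.
[PQS] = ½·((-10)·(7−(-4)) + 1·(-4−(-17)) + (-33/8)·(-17−7)) = ½·(-110 + 13 + 99) = 1, so the R-coordinate is 1/4.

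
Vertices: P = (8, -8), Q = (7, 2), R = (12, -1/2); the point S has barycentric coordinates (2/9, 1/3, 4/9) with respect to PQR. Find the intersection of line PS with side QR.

Line PS meets QR where the P-coordinate vanishes; zeroing S's P-weight and renormalizing leaves Q, R-weights 1/3 : 4/9 → (3/7, 4/7).
So T = (3/7)·Q + (4/7)·R = (69/7, 4/7).

(69/7, 4/7)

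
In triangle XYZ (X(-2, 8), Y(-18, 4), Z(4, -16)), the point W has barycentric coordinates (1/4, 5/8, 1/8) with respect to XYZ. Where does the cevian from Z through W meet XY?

(-94/7, 36/7)

Line ZW meets XY where the Z-coordinate vanishes; zeroing W's Z-weight and renormalizing leaves X, Y-weights 1/4 : 5/8 → (2/7, 5/7).
So V = (2/7)·X + (5/7)·Y = (-94/7, 36/7).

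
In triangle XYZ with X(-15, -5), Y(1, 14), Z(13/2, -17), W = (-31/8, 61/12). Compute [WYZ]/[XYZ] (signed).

1/3

[XYZ] = ½·((-15)·(14−(-17)) + 1·(-17−(-5)) + (13/2)·(-5−14)) = ½·(-465 − 12 − 247/2) = -1201/4.
[WYZ] = ½·((-31/8)·(14−(-17)) + 1·(-17−(61/12)) + (13/2)·(61/12−14)) = ½·(-961/8 − 265/12 − 1391/24) = -1201/12, so the ratio is (-1201/12)/(-1201/4) = 1/3.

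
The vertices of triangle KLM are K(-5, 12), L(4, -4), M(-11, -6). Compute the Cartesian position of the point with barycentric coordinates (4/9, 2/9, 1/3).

(-5, 22/9)

N = (4/9)·K + (2/9)·L + (1/3)·M.
x-coordinate: (4/9)·(-5) + (2/9)·4 + (1/3)·(-11) = -5.
y-coordinate: (4/9)·12 + (2/9)·(-4) + (1/3)·(-6) = 22/9.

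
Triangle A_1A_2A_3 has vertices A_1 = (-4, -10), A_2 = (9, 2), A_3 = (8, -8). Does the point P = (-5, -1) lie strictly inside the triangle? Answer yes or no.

no

Barycentric coordinates of P: (137/118, 55/59, -129/118).
The three coordinates are positive, positive, negative; a point is interior exactly when all three are positive.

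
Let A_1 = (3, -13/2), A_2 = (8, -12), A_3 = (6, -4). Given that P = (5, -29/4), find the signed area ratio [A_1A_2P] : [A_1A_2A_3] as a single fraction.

[A_1A_2A_3] = ½·(3·(-12−(-4)) + 8·(-4−(-13/2)) + 6·(-13/2−(-12))) = ½·(-24 + 20 + 33) = 29/2.
[A_1A_2P] = ½·(3·(-12−(-29/4)) + 8·(-29/4−(-13/2)) + 5·(-13/2−(-12))) = ½·(-57/4 − 6 + 55/2) = 29/8, so the ratio is (29/8)/(29/2) = 1/4.

1/4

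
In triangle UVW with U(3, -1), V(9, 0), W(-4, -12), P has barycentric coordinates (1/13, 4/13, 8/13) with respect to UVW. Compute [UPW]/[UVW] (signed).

4/13

The signed ratio [UPW]/[UVW] equals the barycentric coordinate of P at vertex V, which is 4/13.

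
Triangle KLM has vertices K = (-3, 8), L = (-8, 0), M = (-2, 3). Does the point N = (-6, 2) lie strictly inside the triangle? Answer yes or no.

yes

Barycentric coordinates of N: (2/11, 7/11, 2/11).
The three coordinates are positive, positive, positive; a point is interior exactly when all three are positive.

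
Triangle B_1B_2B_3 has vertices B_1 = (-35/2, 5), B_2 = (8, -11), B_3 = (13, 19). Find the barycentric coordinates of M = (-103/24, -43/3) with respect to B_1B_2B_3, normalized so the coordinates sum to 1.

(5/12, 11/12, -1/3)

Signed area of the reference triangle: [B_1B_2B_3] = ½·((-35/2)·(-11−19) + 8·(19−5) + 13·(5−(-11))) = ½·(525 + 112 + 208) = 845/2.
[MB_2B_3] = ½·((-103/24)·(-11−19) + 8·(19−(-43/3)) + 13·(-43/3−(-11))) = ½·(515/4 + 800/3 − 130/3) = 4225/24, so the B_1-coordinate is (4225/24)/(845/2) = 5/12.
[B_1MB_3] = ½·((-35/2)·(-43/3−19) + (-103/24)·(19−5) + 13·(5−(-43/3))) = ½·(1750/3 − 721/12 + 754/3) = 9295/24, so the B_2-coordinate is 11/12.
[B_1B_2M] = ½·((-35/2)·(-11−(-43/3)) + 8·(-43/3−5) + (-103/24)·(5−(-11))) = ½·(-175/3 − 464/3 − 206/3) = -845/6, so the B_3-coordinate is -1/3.
Check: 5/12 + 11/12 − 1/3 = 1.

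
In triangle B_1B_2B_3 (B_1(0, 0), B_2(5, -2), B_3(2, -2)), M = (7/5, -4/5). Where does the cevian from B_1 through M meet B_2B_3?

(7/2, -2)

Barycentric coordinates of M with respect to B_1B_2B_3: (3/5, 1/5, 1/5).
On side B_2B_3 the B_1-coordinate is zero; dropping M's B_1-weight 3/5 and renormalizing the remaining 1/5 : 1/5 gives weights 1/2, 1/2 on B_2, B_3.
N = (1/2)·(5, -2) + (1/2)·(2, -2) = (7/2, -2).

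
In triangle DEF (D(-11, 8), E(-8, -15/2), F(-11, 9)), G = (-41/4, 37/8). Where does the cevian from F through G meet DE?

Barycentric coordinates of G with respect to DEF: (1/4, 1/4, 1/2).
On side DE the F-coordinate is zero; dropping G's F-weight 1/2 and renormalizing the remaining 1/4 : 1/4 gives weights 1/2, 1/2 on D, E.
H = (1/2)·(-11, 8) + (1/2)·(-8, -15/2) = (-19/2, 1/4).

(-19/2, 1/4)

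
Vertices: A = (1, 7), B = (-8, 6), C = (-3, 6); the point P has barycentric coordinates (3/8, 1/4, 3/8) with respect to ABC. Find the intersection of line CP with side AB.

Line CP meets AB where the C-coordinate vanishes; zeroing P's C-weight and renormalizing leaves A, B-weights 3/8 : 1/4 → (3/5, 2/5).
So Q = (3/5)·A + (2/5)·B = (-13/5, 33/5).

(-13/5, 33/5)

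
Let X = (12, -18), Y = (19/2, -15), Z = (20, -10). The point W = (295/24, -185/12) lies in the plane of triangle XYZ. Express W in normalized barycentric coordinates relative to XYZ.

Signed area of the reference triangle: [XYZ] = ½·(12·(-15−(-10)) + (19/2)·(-10−(-18)) + 20·(-18−(-15))) = ½·(-60 + 76 − 60) = -22.
[WYZ] = ½·((295/24)·(-15−(-10)) + (19/2)·(-10−(-185/12)) + 20·(-185/12−(-15))) = ½·(-1475/24 + 1235/24 − 25/3) = -55/6, so the X-coordinate is (-55/6)/(-22) = 5/12.
[XWZ] = ½·(12·(-185/12−(-10)) + (295/24)·(-10−(-18)) + 20·(-18−(-185/12))) = ½·(-65 + 295/3 − 155/3) = -55/6, so the Y-coordinate is 5/12.
[XYW] = ½·(12·(-15−(-185/12)) + (19/2)·(-185/12−(-18)) + (295/24)·(-18−(-15))) = ½·(5 + 589/24 − 295/8) = -11/3, so the Z-coordinate is 1/6.
Check: 5/12 + 5/12 + 1/6 = 1.

(5/12, 5/12, 1/6)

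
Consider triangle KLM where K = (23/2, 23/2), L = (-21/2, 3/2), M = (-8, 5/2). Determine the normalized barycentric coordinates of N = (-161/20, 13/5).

(1/10, 4/5, 1/10)

Signed area of the reference triangle: [KLM] = ½·((23/2)·(3/2−(5/2)) + (-21/2)·(5/2−(23/2)) + (-8)·(23/2−(3/2))) = ½·(-23/2 + 189/2 − 80) = 3/2.
[NLM] = ½·((-161/20)·(3/2−(5/2)) + (-21/2)·(5/2−(13/5)) + (-8)·(13/5−(3/2))) = ½·(161/20 + 21/20 − 44/5) = 3/20, so the K-coordinate is (3/20)/(3/2) = 1/10.
[KNM] = ½·((23/2)·(13/5−(5/2)) + (-161/20)·(5/2−(23/2)) + (-8)·(23/2−(13/5))) = ½·(23/20 + 1449/20 − 356/5) = 6/5, so the L-coordinate is 4/5.
[KLN] = ½·((23/2)·(3/2−(13/5)) + (-21/2)·(13/5−(23/2)) + (-161/20)·(23/2−(3/2))) = ½·(-253/20 + 1869/20 − 161/2) = 3/20, so the M-coordinate is 1/10.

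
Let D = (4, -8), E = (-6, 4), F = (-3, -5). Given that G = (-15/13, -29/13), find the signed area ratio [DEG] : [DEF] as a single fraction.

1/13

[DEF] = ½·(4·(4−(-5)) + (-6)·(-5−(-8)) + (-3)·(-8−4)) = ½·(36 − 18 + 36) = 27.
[DEG] = ½·(4·(4−(-29/13)) + (-6)·(-29/13−(-8)) + (-15/13)·(-8−4)) = ½·(324/13 − 450/13 + 180/13) = 27/13, so the ratio is (27/13)/27 = 1/13.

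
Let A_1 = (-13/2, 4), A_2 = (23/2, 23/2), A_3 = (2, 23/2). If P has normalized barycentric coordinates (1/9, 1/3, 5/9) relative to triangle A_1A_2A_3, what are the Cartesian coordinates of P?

P = (1/9)·A_1 + (1/3)·A_2 + (5/9)·A_3.
x-coordinate: (1/9)·(-13/2) + (1/3)·(23/2) + (5/9)·2 = 38/9.
y-coordinate: (1/9)·4 + (1/3)·(23/2) + (5/9)·(23/2) = 32/3.

(38/9, 32/3)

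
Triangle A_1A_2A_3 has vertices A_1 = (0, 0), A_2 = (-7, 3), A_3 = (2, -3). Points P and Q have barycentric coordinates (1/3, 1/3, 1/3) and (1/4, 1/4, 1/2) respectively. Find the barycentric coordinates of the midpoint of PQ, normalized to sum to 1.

(7/24, 7/24, 5/12)

Since both coordinate triples sum to 1, the midpoint's barycentrics are the componentwise average.
(1/3+1/4)/2 = 7/24; similarly 7/24 and 5/12.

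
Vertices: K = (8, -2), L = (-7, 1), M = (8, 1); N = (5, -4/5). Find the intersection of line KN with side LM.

(1/2, 1)

Barycentric coordinates of N with respect to KLM: (3/5, 1/5, 1/5).
On side LM the K-coordinate is zero; dropping N's K-weight 3/5 and renormalizing the remaining 1/5 : 1/5 gives weights 1/2, 1/2 on L, M.
J = (1/2)·(-7, 1) + (1/2)·(8, 1) = (1/2, 1).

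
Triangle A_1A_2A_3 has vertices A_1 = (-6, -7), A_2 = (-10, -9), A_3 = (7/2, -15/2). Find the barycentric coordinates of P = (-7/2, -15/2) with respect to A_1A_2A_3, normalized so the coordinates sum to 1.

Signed area of the reference triangle: [A_1A_2A_3] = ½·((-6)·(-9−(-15/2)) + (-10)·(-15/2−(-7)) + (7/2)·(-7−(-9))) = ½·(9 + 5 + 7) = 21/2.
[PA_2A_3] = ½·((-7/2)·(-9−(-15/2)) + (-10)·(-15/2−(-15/2)) + (7/2)·(-15/2−(-9))) = ½·(21/4 + 0 + 21/4) = 21/4, so the A_1-coordinate is (21/4)/(21/2) = 1/2.
[A_1PA_3] = ½·((-6)·(-15/2−(-15/2)) + (-7/2)·(-15/2−(-7)) + (7/2)·(-7−(-15/2))) = ½·(0 + 7/4 + 7/4) = 7/4, so the A_2-coordinate is 1/6.
[A_1A_2P] = ½·((-6)·(-9−(-15/2)) + (-10)·(-15/2−(-7)) + (-7/2)·(-7−(-9))) = ½·(9 + 5 − 7) = 7/2, so the A_3-coordinate is 1/3.
Check: 1/2 + 1/6 + 1/3 = 1.

(1/2, 1/6, 1/3)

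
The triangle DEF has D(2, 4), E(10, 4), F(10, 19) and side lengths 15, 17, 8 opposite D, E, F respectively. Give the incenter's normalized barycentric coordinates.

(3/8, 17/40, 1/5)

The incenter has barycentric coordinates proportional to the opposite side lengths: (15 : 17 : 8).
Normalizing by 15+17+8 = 40 gives (3/8, 17/40, 1/5).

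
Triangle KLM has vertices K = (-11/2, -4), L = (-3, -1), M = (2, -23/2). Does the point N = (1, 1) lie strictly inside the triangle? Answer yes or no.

Barycentric coordinates of N: (-208/165, 23/11, 28/165).
The three coordinates are negative, positive, positive; a point is interior exactly when all three are positive.

no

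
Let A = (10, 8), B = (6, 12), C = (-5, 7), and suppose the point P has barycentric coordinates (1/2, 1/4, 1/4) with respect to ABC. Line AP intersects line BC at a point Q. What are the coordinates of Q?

(1/2, 19/2)

Line AP meets BC where the A-coordinate vanishes; zeroing P's A-weight and renormalizing leaves B, C-weights 1/4 : 1/4 → (1/2, 1/2).
So Q = (1/2)·B + (1/2)·C = (1/2, 19/2).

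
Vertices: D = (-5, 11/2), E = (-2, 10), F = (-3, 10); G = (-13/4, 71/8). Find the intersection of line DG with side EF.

Barycentric coordinates of G with respect to DEF: (1/4, 1/4, 1/2).
On side EF the D-coordinate is zero; dropping G's D-weight 1/4 and renormalizing the remaining 1/4 : 1/2 gives weights 1/3, 2/3 on E, F.
H = (1/3)·(-2, 10) + (2/3)·(-3, 10) = (-8/3, 10).

(-8/3, 10)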